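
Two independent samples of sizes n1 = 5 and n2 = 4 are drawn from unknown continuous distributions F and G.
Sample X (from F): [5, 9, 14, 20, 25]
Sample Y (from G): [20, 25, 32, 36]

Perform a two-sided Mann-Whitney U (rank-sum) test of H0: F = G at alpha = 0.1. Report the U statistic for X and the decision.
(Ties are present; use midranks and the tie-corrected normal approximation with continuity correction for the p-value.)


Step 1: Combine and sort all 9 observations; assign midranks.
sorted (value, group): (5,X), (9,X), (14,X), (20,X), (20,Y), (25,X), (25,Y), (32,Y), (36,Y)
ranks: 5->1, 9->2, 14->3, 20->4.5, 20->4.5, 25->6.5, 25->6.5, 32->8, 36->9
Step 2: Rank sum for X: R1 = 1 + 2 + 3 + 4.5 + 6.5 = 17.
Step 3: U_X = R1 - n1(n1+1)/2 = 17 - 5*6/2 = 17 - 15 = 2.
       U_Y = n1*n2 - U_X = 20 - 2 = 18.
Step 4: Ties are present, so use the tie-corrected normal approximation (with continuity correction) for the p-value.
Step 5: p-value = 0.063937; compare to alpha = 0.1. reject H0.

U_X = 2, p = 0.063937, reject H0 at alpha = 0.1.


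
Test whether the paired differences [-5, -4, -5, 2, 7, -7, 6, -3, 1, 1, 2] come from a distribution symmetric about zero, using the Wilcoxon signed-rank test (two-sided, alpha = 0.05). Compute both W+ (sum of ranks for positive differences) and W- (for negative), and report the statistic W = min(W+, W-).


Step 1: Drop any zero differences (none here) and take |d_i|.
|d| = [5, 4, 5, 2, 7, 7, 6, 3, 1, 1, 2]
Step 2: Midrank |d_i| (ties get averaged ranks).
ranks: |5|->7.5, |4|->6, |5|->7.5, |2|->3.5, |7|->10.5, |7|->10.5, |6|->9, |3|->5, |1|->1.5, |1|->1.5, |2|->3.5
Step 3: Attach original signs; sum ranks with positive sign and with negative sign.
W+ = 3.5 + 10.5 + 9 + 1.5 + 1.5 + 3.5 = 29.5
W- = 7.5 + 6 + 7.5 + 10.5 + 5 = 36.5
(Check: W+ + W- = 66 should equal n(n+1)/2 = 66.)
Step 4: Test statistic W = min(W+, W-) = 29.5.
Step 5: Ties in |d|, so use the tie-corrected normal approximation.
        E[W] = n(n+1)/4 = 11*12/4 = 33.
        Tie groups: |d|=1 (t=2), |d|=2 (t=2), |d|=5 (t=2), |d|=7 (t=2); sum(t^3 - t) = 24.
        Var[W] = n(n+1)(2n+1)/24 - sum(t^3-t)/48 = 3036/24 - 24/48 = 126.
        z = (W - E[W]) / sqrt(Var[W]) = (29.5 - 33) / 11.2250 = -0.3118.
        Two-sided p = 2*Phi(z) = 0.755189.
Step 6: alpha = 0.05. fail to reject H0.

W+ = 29.5, W- = 36.5, W = min = 29.5, p = 0.755189, fail to reject H0.


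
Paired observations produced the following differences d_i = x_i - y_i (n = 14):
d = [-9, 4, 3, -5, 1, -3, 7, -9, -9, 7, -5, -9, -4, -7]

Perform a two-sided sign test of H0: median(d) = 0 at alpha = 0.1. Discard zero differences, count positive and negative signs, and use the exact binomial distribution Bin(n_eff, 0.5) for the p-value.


Step 1: Discard zero differences. Original n = 14; n_eff = number of nonzero differences = 14.
Nonzero differences (with sign): -9, +4, +3, -5, +1, -3, +7, -9, -9, +7, -5, -9, -4, -7
Step 2: Count signs: positive = 5, negative = 9.
Step 3: Under H0: P(positive) = 0.5, so the number of positives S ~ Bin(14, 0.5).
Step 4: Two-sided exact p-value = sum of Bin(14,0.5) probabilities at or below the observed probability = 0.423950.
Step 5: alpha = 0.1. fail to reject H0.

n_eff = 14, pos = 5, neg = 9, p = 0.423950, fail to reject H0.


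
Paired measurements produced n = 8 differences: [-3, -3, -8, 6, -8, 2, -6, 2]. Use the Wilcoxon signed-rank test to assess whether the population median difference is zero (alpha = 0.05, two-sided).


Step 1: Drop any zero differences (none here) and take |d_i|.
|d| = [3, 3, 8, 6, 8, 2, 6, 2]
Step 2: Midrank |d_i| (ties get averaged ranks).
ranks: |3|->3.5, |3|->3.5, |8|->7.5, |6|->5.5, |8|->7.5, |2|->1.5, |6|->5.5, |2|->1.5
Step 3: Attach original signs; sum ranks with positive sign and with negative sign.
W+ = 5.5 + 1.5 + 1.5 = 8.5
W- = 3.5 + 3.5 + 7.5 + 7.5 + 5.5 = 27.5
(Check: W+ + W- = 36 should equal n(n+1)/2 = 36.)
Step 4: Test statistic W = min(W+, W-) = 8.5.
Step 5: Ties in |d|, so use the tie-corrected normal approximation.
        E[W] = n(n+1)/4 = 8*9/4 = 18.
        Tie groups: |d|=2 (t=2), |d|=3 (t=2), |d|=6 (t=2), |d|=8 (t=2); sum(t^3 - t) = 24.
        Var[W] = n(n+1)(2n+1)/24 - sum(t^3-t)/48 = 1224/24 - 24/48 = 50.5.
        z = (W - E[W]) / sqrt(Var[W]) = (8.5 - 18) / 7.1063 = -1.3368.
        Two-sided p = 2*Phi(z) = 0.181276.
Step 6: alpha = 0.05. fail to reject H0.

W+ = 8.5, W- = 27.5, W = min = 8.5, p = 0.181276, fail to reject H0.


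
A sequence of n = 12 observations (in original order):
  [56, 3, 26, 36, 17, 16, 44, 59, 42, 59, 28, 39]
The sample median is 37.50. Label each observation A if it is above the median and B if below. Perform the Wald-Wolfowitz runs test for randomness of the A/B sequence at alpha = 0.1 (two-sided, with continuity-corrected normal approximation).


Step 1: Compute median = 37.50; label A = above, B = below.
Labels in order: ABBBBBAAAABA  (n_A = 6, n_B = 6)
Step 2: Count runs R = 5.
Step 3: Under H0 (random ordering), E[R] = 2*n_A*n_B/(n_A+n_B) + 1 = 2*6*6/12 + 1 = 7.0000.
        Var[R] = 2*n_A*n_B*(2*n_A*n_B - n_A - n_B) / ((n_A+n_B)^2 * (n_A+n_B-1)) = 4320/1584 = 2.7273.
        SD[R] = 1.6514.
Step 4: Continuity-corrected z = (R + 0.5 - E[R]) / SD[R] = (5 + 0.5 - 7.0000) / 1.6514 = -0.9083.
Step 5: Two-sided p-value via normal approximation = 2*(1 - Phi(|z|)) = 0.363722.
Step 6: alpha = 0.1. fail to reject H0.

R = 5, z = -0.9083, p = 0.363722, fail to reject H0.


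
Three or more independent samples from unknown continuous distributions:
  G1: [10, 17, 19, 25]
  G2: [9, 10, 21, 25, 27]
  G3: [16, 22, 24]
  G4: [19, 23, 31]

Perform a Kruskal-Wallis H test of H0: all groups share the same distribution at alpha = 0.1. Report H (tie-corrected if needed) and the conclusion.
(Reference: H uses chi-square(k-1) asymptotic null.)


Step 1: Combine all N = 15 observations and assign midranks.
sorted (value, group, rank): (9,G2,1), (10,G1,2.5), (10,G2,2.5), (16,G3,4), (17,G1,5), (19,G1,6.5), (19,G4,6.5), (21,G2,8), (22,G3,9), (23,G4,10), (24,G3,11), (25,G1,12.5), (25,G2,12.5), (27,G2,14), (31,G4,15)
Step 2: Sum ranks within each group.
R_1 = 26.5 (n_1 = 4)
R_2 = 38 (n_2 = 5)
R_3 = 24 (n_3 = 3)
R_4 = 31.5 (n_4 = 3)
Step 3: H = 12/(N(N+1)) * sum(R_i^2/n_i) - 3(N+1)
     = 12/(15*16) * (26.5^2/4 + 38^2/5 + 24^2/3 + 31.5^2/3) - 3*16
     = 0.050000 * 987.112 - 48
     = 1.355625.
Step 4: Ties present; correction factor C = 1 - 18/(15^3 - 15) = 0.994643. Corrected H = 1.355625 / 0.994643 = 1.362926.
Step 5: Under H0, H ~ chi^2(3); p-value = 0.714248.
Step 6: alpha = 0.1. fail to reject H0.

H = 1.3629, df = 3, p = 0.714248, fail to reject H0.


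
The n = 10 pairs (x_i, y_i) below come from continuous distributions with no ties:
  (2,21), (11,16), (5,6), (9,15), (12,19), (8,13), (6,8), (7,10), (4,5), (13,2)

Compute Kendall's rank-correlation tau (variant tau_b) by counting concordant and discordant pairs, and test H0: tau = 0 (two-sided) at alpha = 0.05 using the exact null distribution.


Step 1: Enumerate the 45 unordered pairs (i,j) with i<j and classify each by sign(x_j-x_i) * sign(y_j-y_i).
  (1,2):dx=+9,dy=-5->D; (1,3):dx=+3,dy=-15->D; (1,4):dx=+7,dy=-6->D; (1,5):dx=+10,dy=-2->D
  (1,6):dx=+6,dy=-8->D; (1,7):dx=+4,dy=-13->D; (1,8):dx=+5,dy=-11->D; (1,9):dx=+2,dy=-16->D
  (1,10):dx=+11,dy=-19->D; (2,3):dx=-6,dy=-10->C; (2,4):dx=-2,dy=-1->C; (2,5):dx=+1,dy=+3->C
  (2,6):dx=-3,dy=-3->C; (2,7):dx=-5,dy=-8->C; (2,8):dx=-4,dy=-6->C; (2,9):dx=-7,dy=-11->C
  (2,10):dx=+2,dy=-14->D; (3,4):dx=+4,dy=+9->C; (3,5):dx=+7,dy=+13->C; (3,6):dx=+3,dy=+7->C
  (3,7):dx=+1,dy=+2->C; (3,8):dx=+2,dy=+4->C; (3,9):dx=-1,dy=-1->C; (3,10):dx=+8,dy=-4->D
  (4,5):dx=+3,dy=+4->C; (4,6):dx=-1,dy=-2->C; (4,7):dx=-3,dy=-7->C; (4,8):dx=-2,dy=-5->C
  (4,9):dx=-5,dy=-10->C; (4,10):dx=+4,dy=-13->D; (5,6):dx=-4,dy=-6->C; (5,7):dx=-6,dy=-11->C
  (5,8):dx=-5,dy=-9->C; (5,9):dx=-8,dy=-14->C; (5,10):dx=+1,dy=-17->D; (6,7):dx=-2,dy=-5->C
  (6,8):dx=-1,dy=-3->C; (6,9):dx=-4,dy=-8->C; (6,10):dx=+5,dy=-11->D; (7,8):dx=+1,dy=+2->C
  (7,9):dx=-2,dy=-3->C; (7,10):dx=+7,dy=-6->D; (8,9):dx=-3,dy=-5->C; (8,10):dx=+6,dy=-8->D
  (9,10):dx=+9,dy=-3->D
Step 2: C = 28, D = 17, total pairs = 45.
Step 3: tau = (C - D)/(n(n-1)/2) = (28 - 17)/45 = 0.244444.
Step 4: Exact two-sided p-value (enumerate n! = 3628800 permutations of y under H0): p = 0.380720.
Step 5: alpha = 0.05. fail to reject H0.

tau_b = 0.2444 (C=28, D=17), p = 0.380720, fail to reject H0.


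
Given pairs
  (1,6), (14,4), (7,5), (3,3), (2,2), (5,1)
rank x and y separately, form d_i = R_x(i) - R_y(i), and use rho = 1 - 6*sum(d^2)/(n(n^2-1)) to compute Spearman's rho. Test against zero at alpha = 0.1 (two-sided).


Step 1: Rank x and y separately (midranks; no ties here).
rank(x): 1->1, 14->6, 7->5, 3->3, 2->2, 5->4
rank(y): 6->6, 4->4, 5->5, 3->3, 2->2, 1->1
Step 2: d_i = R_x(i) - R_y(i); compute d_i^2.
  (1-6)^2=25, (6-4)^2=4, (5-5)^2=0, (3-3)^2=0, (2-2)^2=0, (4-1)^2=9
sum(d^2) = 38.
Step 3: rho = 1 - 6*38 / (6*(6^2 - 1)) = 1 - 228/210 = -0.085714.
Step 4: Under H0, t = rho * sqrt((n-2)/(1-rho^2)) = -0.1721 ~ t(4).
Step 5: Two-sided p-value from the t-distribution with 4 df = 0.871743.
Step 6: alpha = 0.1. fail to reject H0.

rho = -0.0857, p = 0.871743, fail to reject H0 at alpha = 0.1.


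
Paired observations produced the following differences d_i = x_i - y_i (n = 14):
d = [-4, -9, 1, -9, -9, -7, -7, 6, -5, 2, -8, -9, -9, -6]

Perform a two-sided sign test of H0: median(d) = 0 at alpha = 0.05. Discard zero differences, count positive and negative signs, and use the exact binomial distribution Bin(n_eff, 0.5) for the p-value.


Step 1: Discard zero differences. Original n = 14; n_eff = number of nonzero differences = 14.
Nonzero differences (with sign): -4, -9, +1, -9, -9, -7, -7, +6, -5, +2, -8, -9, -9, -6
Step 2: Count signs: positive = 3, negative = 11.
Step 3: Under H0: P(positive) = 0.5, so the number of positives S ~ Bin(14, 0.5).
Step 4: Two-sided exact p-value = sum of Bin(14,0.5) probabilities at or below the observed probability = 0.057373.
Step 5: alpha = 0.05. fail to reject H0.

n_eff = 14, pos = 3, neg = 11, p = 0.057373, fail to reject H0.


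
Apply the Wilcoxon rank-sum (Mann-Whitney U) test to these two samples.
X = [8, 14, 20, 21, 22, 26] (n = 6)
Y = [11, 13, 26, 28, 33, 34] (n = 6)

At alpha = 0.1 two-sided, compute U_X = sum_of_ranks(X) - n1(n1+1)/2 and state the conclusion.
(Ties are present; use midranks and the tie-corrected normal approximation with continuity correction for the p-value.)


Step 1: Combine and sort all 12 observations; assign midranks.
sorted (value, group): (8,X), (11,Y), (13,Y), (14,X), (20,X), (21,X), (22,X), (26,X), (26,Y), (28,Y), (33,Y), (34,Y)
ranks: 8->1, 11->2, 13->3, 14->4, 20->5, 21->6, 22->7, 26->8.5, 26->8.5, 28->10, 33->11, 34->12
Step 2: Rank sum for X: R1 = 1 + 4 + 5 + 6 + 7 + 8.5 = 31.5.
Step 3: U_X = R1 - n1(n1+1)/2 = 31.5 - 6*7/2 = 31.5 - 21 = 10.5.
       U_Y = n1*n2 - U_X = 36 - 10.5 = 25.5.
Step 4: Ties are present, so use the tie-corrected normal approximation (with continuity correction) for the p-value.
Step 5: p-value = 0.261496; compare to alpha = 0.1. fail to reject H0.

U_X = 10.5, p = 0.261496, fail to reject H0 at alpha = 0.1.


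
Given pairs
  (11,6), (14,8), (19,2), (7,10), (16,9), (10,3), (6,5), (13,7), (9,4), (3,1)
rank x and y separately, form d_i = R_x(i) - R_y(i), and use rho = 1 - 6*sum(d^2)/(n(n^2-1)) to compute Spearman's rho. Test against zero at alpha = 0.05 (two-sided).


Step 1: Rank x and y separately (midranks; no ties here).
rank(x): 11->6, 14->8, 19->10, 7->3, 16->9, 10->5, 6->2, 13->7, 9->4, 3->1
rank(y): 6->6, 8->8, 2->2, 10->10, 9->9, 3->3, 5->5, 7->7, 4->4, 1->1
Step 2: d_i = R_x(i) - R_y(i); compute d_i^2.
  (6-6)^2=0, (8-8)^2=0, (10-2)^2=64, (3-10)^2=49, (9-9)^2=0, (5-3)^2=4, (2-5)^2=9, (7-7)^2=0, (4-4)^2=0, (1-1)^2=0
sum(d^2) = 126.
Step 3: rho = 1 - 6*126 / (10*(10^2 - 1)) = 1 - 756/990 = 0.236364.
Step 4: Under H0, t = rho * sqrt((n-2)/(1-rho^2)) = 0.6880 ~ t(8).
Step 5: Two-sided p-value from the t-distribution with 8 df = 0.510885.
Step 6: alpha = 0.05. fail to reject H0.

rho = 0.2364, p = 0.510885, fail to reject H0 at alpha = 0.05.


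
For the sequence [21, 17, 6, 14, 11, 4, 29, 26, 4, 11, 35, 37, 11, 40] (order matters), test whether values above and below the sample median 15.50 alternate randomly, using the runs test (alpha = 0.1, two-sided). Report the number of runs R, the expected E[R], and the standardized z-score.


Step 1: Compute median = 15.50; label A = above, B = below.
Labels in order: AABBBBAABBAABA  (n_A = 7, n_B = 7)
Step 2: Count runs R = 7.
Step 3: Under H0 (random ordering), E[R] = 2*n_A*n_B/(n_A+n_B) + 1 = 2*7*7/14 + 1 = 8.0000.
        Var[R] = 2*n_A*n_B*(2*n_A*n_B - n_A - n_B) / ((n_A+n_B)^2 * (n_A+n_B-1)) = 8232/2548 = 3.2308.
        SD[R] = 1.7974.
Step 4: Continuity-corrected z = (R + 0.5 - E[R]) / SD[R] = (7 + 0.5 - 8.0000) / 1.7974 = -0.2782.
Step 5: Two-sided p-value via normal approximation = 2*(1 - Phi(|z|)) = 0.780879.
Step 6: alpha = 0.1. fail to reject H0.

R = 7, z = -0.2782, p = 0.780879, fail to reject H0.


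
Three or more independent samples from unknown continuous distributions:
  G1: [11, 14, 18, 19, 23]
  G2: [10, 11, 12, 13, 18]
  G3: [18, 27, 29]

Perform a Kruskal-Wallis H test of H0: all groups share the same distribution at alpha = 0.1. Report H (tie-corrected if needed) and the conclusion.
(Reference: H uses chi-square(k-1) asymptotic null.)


Step 1: Combine all N = 13 observations and assign midranks.
sorted (value, group, rank): (10,G2,1), (11,G1,2.5), (11,G2,2.5), (12,G2,4), (13,G2,5), (14,G1,6), (18,G1,8), (18,G2,8), (18,G3,8), (19,G1,10), (23,G1,11), (27,G3,12), (29,G3,13)
Step 2: Sum ranks within each group.
R_1 = 37.5 (n_1 = 5)
R_2 = 20.5 (n_2 = 5)
R_3 = 33 (n_3 = 3)
Step 3: H = 12/(N(N+1)) * sum(R_i^2/n_i) - 3(N+1)
     = 12/(13*14) * (37.5^2/5 + 20.5^2/5 + 33^2/3) - 3*14
     = 0.065934 * 728.3 - 42
     = 6.019780.
Step 4: Ties present; correction factor C = 1 - 30/(13^3 - 13) = 0.986264. Corrected H = 6.019780 / 0.986264 = 6.103621.
Step 5: Under H0, H ~ chi^2(2); p-value = 0.047273.
Step 6: alpha = 0.1. reject H0.

H = 6.1036, df = 2, p = 0.047273, reject H0.


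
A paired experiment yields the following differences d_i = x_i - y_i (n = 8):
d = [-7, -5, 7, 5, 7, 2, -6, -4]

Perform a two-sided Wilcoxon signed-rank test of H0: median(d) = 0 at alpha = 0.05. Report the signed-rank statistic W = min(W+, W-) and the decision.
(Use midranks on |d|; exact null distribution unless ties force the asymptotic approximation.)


Step 1: Drop any zero differences (none here) and take |d_i|.
|d| = [7, 5, 7, 5, 7, 2, 6, 4]
Step 2: Midrank |d_i| (ties get averaged ranks).
ranks: |7|->7, |5|->3.5, |7|->7, |5|->3.5, |7|->7, |2|->1, |6|->5, |4|->2
Step 3: Attach original signs; sum ranks with positive sign and with negative sign.
W+ = 7 + 3.5 + 7 + 1 = 18.5
W- = 7 + 3.5 + 5 + 2 = 17.5
(Check: W+ + W- = 36 should equal n(n+1)/2 = 36.)
Step 4: Test statistic W = min(W+, W-) = 17.5.
Step 5: Ties in |d|, so use the tie-corrected normal approximation.
        E[W] = n(n+1)/4 = 8*9/4 = 18.
        Tie groups: |d|=5 (t=2), |d|=7 (t=3); sum(t^3 - t) = 30.
        Var[W] = n(n+1)(2n+1)/24 - sum(t^3-t)/48 = 1224/24 - 30/48 = 50.375.
        z = (W - E[W]) / sqrt(Var[W]) = (17.5 - 18) / 7.0975 = -0.0704.
        Two-sided p = 2*Phi(z) = 0.943838.
Step 6: alpha = 0.05. fail to reject H0.

W+ = 18.5, W- = 17.5, W = min = 17.5, p = 0.943838, fail to reject H0.


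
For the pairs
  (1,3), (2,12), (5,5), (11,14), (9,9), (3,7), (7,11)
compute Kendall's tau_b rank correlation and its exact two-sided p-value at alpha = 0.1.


Step 1: Enumerate the 21 unordered pairs (i,j) with i<j and classify each by sign(x_j-x_i) * sign(y_j-y_i).
  (1,2):dx=+1,dy=+9->C; (1,3):dx=+4,dy=+2->C; (1,4):dx=+10,dy=+11->C; (1,5):dx=+8,dy=+6->C
  (1,6):dx=+2,dy=+4->C; (1,7):dx=+6,dy=+8->C; (2,3):dx=+3,dy=-7->D; (2,4):dx=+9,dy=+2->C
  (2,5):dx=+7,dy=-3->D; (2,6):dx=+1,dy=-5->D; (2,7):dx=+5,dy=-1->D; (3,4):dx=+6,dy=+9->C
  (3,5):dx=+4,dy=+4->C; (3,6):dx=-2,dy=+2->D; (3,7):dx=+2,dy=+6->C; (4,5):dx=-2,dy=-5->C
  (4,6):dx=-8,dy=-7->C; (4,7):dx=-4,dy=-3->C; (5,6):dx=-6,dy=-2->C; (5,7):dx=-2,dy=+2->D
  (6,7):dx=+4,dy=+4->C
Step 2: C = 15, D = 6, total pairs = 21.
Step 3: tau = (C - D)/(n(n-1)/2) = (15 - 6)/21 = 0.428571.
Step 4: Exact two-sided p-value (enumerate n! = 5040 permutations of y under H0): p = 0.238889.
Step 5: alpha = 0.1. fail to reject H0.

tau_b = 0.4286 (C=15, D=6), p = 0.238889, fail to reject H0.


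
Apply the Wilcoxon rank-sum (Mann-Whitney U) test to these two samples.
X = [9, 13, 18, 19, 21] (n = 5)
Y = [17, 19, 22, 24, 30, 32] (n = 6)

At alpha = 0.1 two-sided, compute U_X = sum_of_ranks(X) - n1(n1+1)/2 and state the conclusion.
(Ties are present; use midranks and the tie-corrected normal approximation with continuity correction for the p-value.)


Step 1: Combine and sort all 11 observations; assign midranks.
sorted (value, group): (9,X), (13,X), (17,Y), (18,X), (19,X), (19,Y), (21,X), (22,Y), (24,Y), (30,Y), (32,Y)
ranks: 9->1, 13->2, 17->3, 18->4, 19->5.5, 19->5.5, 21->7, 22->8, 24->9, 30->10, 32->11
Step 2: Rank sum for X: R1 = 1 + 2 + 4 + 5.5 + 7 = 19.5.
Step 3: U_X = R1 - n1(n1+1)/2 = 19.5 - 5*6/2 = 19.5 - 15 = 4.5.
       U_Y = n1*n2 - U_X = 30 - 4.5 = 25.5.
Step 4: Ties are present, so use the tie-corrected normal approximation (with continuity correction) for the p-value.
Step 5: p-value = 0.067264; compare to alpha = 0.1. reject H0.

U_X = 4.5, p = 0.067264, reject H0 at alpha = 0.1.


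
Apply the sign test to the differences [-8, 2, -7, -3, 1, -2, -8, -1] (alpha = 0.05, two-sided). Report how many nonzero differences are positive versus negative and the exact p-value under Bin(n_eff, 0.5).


Step 1: Discard zero differences. Original n = 8; n_eff = number of nonzero differences = 8.
Nonzero differences (with sign): -8, +2, -7, -3, +1, -2, -8, -1
Step 2: Count signs: positive = 2, negative = 6.
Step 3: Under H0: P(positive) = 0.5, so the number of positives S ~ Bin(8, 0.5).
Step 4: Two-sided exact p-value = sum of Bin(8,0.5) probabilities at or below the observed probability = 0.289062.
Step 5: alpha = 0.05. fail to reject H0.

n_eff = 8, pos = 2, neg = 6, p = 0.289062, fail to reject H0.


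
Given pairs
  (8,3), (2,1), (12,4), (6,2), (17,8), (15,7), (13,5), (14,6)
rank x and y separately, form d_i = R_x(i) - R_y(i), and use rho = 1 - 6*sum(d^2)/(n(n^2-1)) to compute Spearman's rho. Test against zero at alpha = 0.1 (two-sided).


Step 1: Rank x and y separately (midranks; no ties here).
rank(x): 8->3, 2->1, 12->4, 6->2, 17->8, 15->7, 13->5, 14->6
rank(y): 3->3, 1->1, 4->4, 2->2, 8->8, 7->7, 5->5, 6->6
Step 2: d_i = R_x(i) - R_y(i); compute d_i^2.
  (3-3)^2=0, (1-1)^2=0, (4-4)^2=0, (2-2)^2=0, (8-8)^2=0, (7-7)^2=0, (5-5)^2=0, (6-6)^2=0
sum(d^2) = 0.
Step 3: rho = 1 - 6*0 / (8*(8^2 - 1)) = 1 - 0/504 = 1.000000.
Step 5: Two-sided p-value from the t-distribution with 6 df = 0.000000.
Step 6: alpha = 0.1. reject H0.

rho = 1.0000, p = 0.000000, reject H0 at alpha = 0.1.


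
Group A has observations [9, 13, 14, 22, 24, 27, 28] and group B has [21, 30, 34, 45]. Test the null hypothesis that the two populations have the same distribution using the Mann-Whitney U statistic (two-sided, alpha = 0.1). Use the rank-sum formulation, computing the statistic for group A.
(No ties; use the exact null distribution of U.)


Step 1: Combine and sort all 11 observations; assign midranks.
sorted (value, group): (9,X), (13,X), (14,X), (21,Y), (22,X), (24,X), (27,X), (28,X), (30,Y), (34,Y), (45,Y)
ranks: 9->1, 13->2, 14->3, 21->4, 22->5, 24->6, 27->7, 28->8, 30->9, 34->10, 45->11
Step 2: Rank sum for X: R1 = 1 + 2 + 3 + 5 + 6 + 7 + 8 = 32.
Step 3: U_X = R1 - n1(n1+1)/2 = 32 - 7*8/2 = 32 - 28 = 4.
       U_Y = n1*n2 - U_X = 28 - 4 = 24.
Step 4: No ties, so the exact null distribution of U (based on enumerating the C(11,7) = 330 equally likely rank assignments) gives the two-sided p-value.
Step 5: p-value = 0.072727; compare to alpha = 0.1. reject H0.

U_X = 4, p = 0.072727, reject H0 at alpha = 0.1.


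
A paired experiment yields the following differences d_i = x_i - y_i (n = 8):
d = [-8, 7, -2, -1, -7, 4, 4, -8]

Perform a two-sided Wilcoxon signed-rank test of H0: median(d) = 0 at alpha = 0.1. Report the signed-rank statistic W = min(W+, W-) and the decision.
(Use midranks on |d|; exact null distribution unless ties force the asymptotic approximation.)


Step 1: Drop any zero differences (none here) and take |d_i|.
|d| = [8, 7, 2, 1, 7, 4, 4, 8]
Step 2: Midrank |d_i| (ties get averaged ranks).
ranks: |8|->7.5, |7|->5.5, |2|->2, |1|->1, |7|->5.5, |4|->3.5, |4|->3.5, |8|->7.5
Step 3: Attach original signs; sum ranks with positive sign and with negative sign.
W+ = 5.5 + 3.5 + 3.5 = 12.5
W- = 7.5 + 2 + 1 + 5.5 + 7.5 = 23.5
(Check: W+ + W- = 36 should equal n(n+1)/2 = 36.)
Step 4: Test statistic W = min(W+, W-) = 12.5.
Step 5: Ties in |d|, so use the tie-corrected normal approximation.
        E[W] = n(n+1)/4 = 8*9/4 = 18.
        Tie groups: |d|=4 (t=2), |d|=7 (t=2), |d|=8 (t=2); sum(t^3 - t) = 18.
        Var[W] = n(n+1)(2n+1)/24 - sum(t^3-t)/48 = 1224/24 - 18/48 = 50.625.
        z = (W - E[W]) / sqrt(Var[W]) = (12.5 - 18) / 7.1151 = -0.7730.
        Two-sided p = 2*Phi(z) = 0.439522.
Step 6: alpha = 0.1. fail to reject H0.

W+ = 12.5, W- = 23.5, W = min = 12.5, p = 0.439522, fail to reject H0.


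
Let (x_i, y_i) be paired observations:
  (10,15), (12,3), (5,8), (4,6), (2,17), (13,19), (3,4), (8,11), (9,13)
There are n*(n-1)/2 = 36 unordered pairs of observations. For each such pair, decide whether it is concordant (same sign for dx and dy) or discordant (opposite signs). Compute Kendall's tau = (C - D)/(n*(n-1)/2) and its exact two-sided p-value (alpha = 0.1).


Step 1: Enumerate the 36 unordered pairs (i,j) with i<j and classify each by sign(x_j-x_i) * sign(y_j-y_i).
  (1,2):dx=+2,dy=-12->D; (1,3):dx=-5,dy=-7->C; (1,4):dx=-6,dy=-9->C; (1,5):dx=-8,dy=+2->D
  (1,6):dx=+3,dy=+4->C; (1,7):dx=-7,dy=-11->C; (1,8):dx=-2,dy=-4->C; (1,9):dx=-1,dy=-2->C
  (2,3):dx=-7,dy=+5->D; (2,4):dx=-8,dy=+3->D; (2,5):dx=-10,dy=+14->D; (2,6):dx=+1,dy=+16->C
  (2,7):dx=-9,dy=+1->D; (2,8):dx=-4,dy=+8->D; (2,9):dx=-3,dy=+10->D; (3,4):dx=-1,dy=-2->C
  (3,5):dx=-3,dy=+9->D; (3,6):dx=+8,dy=+11->C; (3,7):dx=-2,dy=-4->C; (3,8):dx=+3,dy=+3->C
  (3,9):dx=+4,dy=+5->C; (4,5):dx=-2,dy=+11->D; (4,6):dx=+9,dy=+13->C; (4,7):dx=-1,dy=-2->C
  (4,8):dx=+4,dy=+5->C; (4,9):dx=+5,dy=+7->C; (5,6):dx=+11,dy=+2->C; (5,7):dx=+1,dy=-13->D
  (5,8):dx=+6,dy=-6->D; (5,9):dx=+7,dy=-4->D; (6,7):dx=-10,dy=-15->C; (6,8):dx=-5,dy=-8->C
  (6,9):dx=-4,dy=-6->C; (7,8):dx=+5,dy=+7->C; (7,9):dx=+6,dy=+9->C; (8,9):dx=+1,dy=+2->C
Step 2: C = 23, D = 13, total pairs = 36.
Step 3: tau = (C - D)/(n(n-1)/2) = (23 - 13)/36 = 0.277778.
Step 4: Exact two-sided p-value (enumerate n! = 362880 permutations of y under H0): p = 0.358488.
Step 5: alpha = 0.1. fail to reject H0.

tau_b = 0.2778 (C=23, D=13), p = 0.358488, fail to reject H0.


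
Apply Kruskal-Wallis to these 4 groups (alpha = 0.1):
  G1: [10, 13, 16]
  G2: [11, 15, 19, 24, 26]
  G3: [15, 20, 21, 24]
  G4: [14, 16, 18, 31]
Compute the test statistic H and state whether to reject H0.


Step 1: Combine all N = 16 observations and assign midranks.
sorted (value, group, rank): (10,G1,1), (11,G2,2), (13,G1,3), (14,G4,4), (15,G2,5.5), (15,G3,5.5), (16,G1,7.5), (16,G4,7.5), (18,G4,9), (19,G2,10), (20,G3,11), (21,G3,12), (24,G2,13.5), (24,G3,13.5), (26,G2,15), (31,G4,16)
Step 2: Sum ranks within each group.
R_1 = 11.5 (n_1 = 3)
R_2 = 46 (n_2 = 5)
R_3 = 42 (n_3 = 4)
R_4 = 36.5 (n_4 = 4)
Step 3: H = 12/(N(N+1)) * sum(R_i^2/n_i) - 3(N+1)
     = 12/(16*17) * (11.5^2/3 + 46^2/5 + 42^2/4 + 36.5^2/4) - 3*17
     = 0.044118 * 1241.35 - 51
     = 3.765257.
Step 4: Ties present; correction factor C = 1 - 18/(16^3 - 16) = 0.995588. Corrected H = 3.765257 / 0.995588 = 3.781942.
Step 5: Under H0, H ~ chi^2(3); p-value = 0.285994.
Step 6: alpha = 0.1. fail to reject H0.

H = 3.7819, df = 3, p = 0.285994, fail to reject H0.


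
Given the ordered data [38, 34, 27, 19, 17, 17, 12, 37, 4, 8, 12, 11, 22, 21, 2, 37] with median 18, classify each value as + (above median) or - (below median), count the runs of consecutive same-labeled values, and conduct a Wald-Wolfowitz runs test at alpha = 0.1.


Step 1: Compute median = 18; label A = above, B = below.
Labels in order: AAAABBBABBBBAABA  (n_A = 8, n_B = 8)
Step 2: Count runs R = 7.
Step 3: Under H0 (random ordering), E[R] = 2*n_A*n_B/(n_A+n_B) + 1 = 2*8*8/16 + 1 = 9.0000.
        Var[R] = 2*n_A*n_B*(2*n_A*n_B - n_A - n_B) / ((n_A+n_B)^2 * (n_A+n_B-1)) = 14336/3840 = 3.7333.
        SD[R] = 1.9322.
Step 4: Continuity-corrected z = (R + 0.5 - E[R]) / SD[R] = (7 + 0.5 - 9.0000) / 1.9322 = -0.7763.
Step 5: Two-sided p-value via normal approximation = 2*(1 - Phi(|z|)) = 0.437558.
Step 6: alpha = 0.1. fail to reject H0.

R = 7, z = -0.7763, p = 0.437558, fail to reject H0.


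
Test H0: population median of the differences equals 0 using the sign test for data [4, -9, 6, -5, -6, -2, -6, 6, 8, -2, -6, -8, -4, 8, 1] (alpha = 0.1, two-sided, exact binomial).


Step 1: Discard zero differences. Original n = 15; n_eff = number of nonzero differences = 15.
Nonzero differences (with sign): +4, -9, +6, -5, -6, -2, -6, +6, +8, -2, -6, -8, -4, +8, +1
Step 2: Count signs: positive = 6, negative = 9.
Step 3: Under H0: P(positive) = 0.5, so the number of positives S ~ Bin(15, 0.5).
Step 4: Two-sided exact p-value = sum of Bin(15,0.5) probabilities at or below the observed probability = 0.607239.
Step 5: alpha = 0.1. fail to reject H0.

n_eff = 15, pos = 6, neg = 9, p = 0.607239, fail to reject H0.


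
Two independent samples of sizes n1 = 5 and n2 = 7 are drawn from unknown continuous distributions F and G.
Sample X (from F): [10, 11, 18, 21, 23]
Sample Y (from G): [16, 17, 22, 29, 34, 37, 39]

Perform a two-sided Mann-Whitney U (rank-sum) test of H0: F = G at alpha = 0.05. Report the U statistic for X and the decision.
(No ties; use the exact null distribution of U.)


Step 1: Combine and sort all 12 observations; assign midranks.
sorted (value, group): (10,X), (11,X), (16,Y), (17,Y), (18,X), (21,X), (22,Y), (23,X), (29,Y), (34,Y), (37,Y), (39,Y)
ranks: 10->1, 11->2, 16->3, 17->4, 18->5, 21->6, 22->7, 23->8, 29->9, 34->10, 37->11, 39->12
Step 2: Rank sum for X: R1 = 1 + 2 + 5 + 6 + 8 = 22.
Step 3: U_X = R1 - n1(n1+1)/2 = 22 - 5*6/2 = 22 - 15 = 7.
       U_Y = n1*n2 - U_X = 35 - 7 = 28.
Step 4: No ties, so the exact null distribution of U (based on enumerating the C(12,5) = 792 equally likely rank assignments) gives the two-sided p-value.
Step 5: p-value = 0.106061; compare to alpha = 0.05. fail to reject H0.

U_X = 7, p = 0.106061, fail to reject H0 at alpha = 0.05.


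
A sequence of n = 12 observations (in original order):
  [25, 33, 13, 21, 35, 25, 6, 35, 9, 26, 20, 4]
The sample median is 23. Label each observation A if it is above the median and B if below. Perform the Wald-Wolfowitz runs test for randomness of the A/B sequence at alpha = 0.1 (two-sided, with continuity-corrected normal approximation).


Step 1: Compute median = 23; label A = above, B = below.
Labels in order: AABBAABABABB  (n_A = 6, n_B = 6)
Step 2: Count runs R = 8.
Step 3: Under H0 (random ordering), E[R] = 2*n_A*n_B/(n_A+n_B) + 1 = 2*6*6/12 + 1 = 7.0000.
        Var[R] = 2*n_A*n_B*(2*n_A*n_B - n_A - n_B) / ((n_A+n_B)^2 * (n_A+n_B-1)) = 4320/1584 = 2.7273.
        SD[R] = 1.6514.
Step 4: Continuity-corrected z = (R - 0.5 - E[R]) / SD[R] = (8 - 0.5 - 7.0000) / 1.6514 = 0.3028.
Step 5: Two-sided p-value via normal approximation = 2*(1 - Phi(|z|)) = 0.762069.
Step 6: alpha = 0.1. fail to reject H0.

R = 8, z = 0.3028, p = 0.762069, fail to reject H0.


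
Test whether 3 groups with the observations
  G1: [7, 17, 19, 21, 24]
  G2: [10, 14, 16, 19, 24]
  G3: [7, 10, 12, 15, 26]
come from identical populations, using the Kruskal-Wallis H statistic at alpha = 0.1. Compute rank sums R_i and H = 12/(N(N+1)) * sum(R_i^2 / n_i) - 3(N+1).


Step 1: Combine all N = 15 observations and assign midranks.
sorted (value, group, rank): (7,G1,1.5), (7,G3,1.5), (10,G2,3.5), (10,G3,3.5), (12,G3,5), (14,G2,6), (15,G3,7), (16,G2,8), (17,G1,9), (19,G1,10.5), (19,G2,10.5), (21,G1,12), (24,G1,13.5), (24,G2,13.5), (26,G3,15)
Step 2: Sum ranks within each group.
R_1 = 46.5 (n_1 = 5)
R_2 = 41.5 (n_2 = 5)
R_3 = 32 (n_3 = 5)
Step 3: H = 12/(N(N+1)) * sum(R_i^2/n_i) - 3(N+1)
     = 12/(15*16) * (46.5^2/5 + 41.5^2/5 + 32^2/5) - 3*16
     = 0.050000 * 981.7 - 48
     = 1.085000.
Step 4: Ties present; correction factor C = 1 - 24/(15^3 - 15) = 0.992857. Corrected H = 1.085000 / 0.992857 = 1.092806.
Step 5: Under H0, H ~ chi^2(2); p-value = 0.579029.
Step 6: alpha = 0.1. fail to reject H0.

H = 1.0928, df = 2, p = 0.579029, fail to reject H0.


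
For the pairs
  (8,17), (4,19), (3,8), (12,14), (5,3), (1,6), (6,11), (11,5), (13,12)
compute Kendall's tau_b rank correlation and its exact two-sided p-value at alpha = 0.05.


Step 1: Enumerate the 36 unordered pairs (i,j) with i<j and classify each by sign(x_j-x_i) * sign(y_j-y_i).
  (1,2):dx=-4,dy=+2->D; (1,3):dx=-5,dy=-9->C; (1,4):dx=+4,dy=-3->D; (1,5):dx=-3,dy=-14->C
  (1,6):dx=-7,dy=-11->C; (1,7):dx=-2,dy=-6->C; (1,8):dx=+3,dy=-12->D; (1,9):dx=+5,dy=-5->D
  (2,3):dx=-1,dy=-11->C; (2,4):dx=+8,dy=-5->D; (2,5):dx=+1,dy=-16->D; (2,6):dx=-3,dy=-13->C
  (2,7):dx=+2,dy=-8->D; (2,8):dx=+7,dy=-14->D; (2,9):dx=+9,dy=-7->D; (3,4):dx=+9,dy=+6->C
  (3,5):dx=+2,dy=-5->D; (3,6):dx=-2,dy=-2->C; (3,7):dx=+3,dy=+3->C; (3,8):dx=+8,dy=-3->D
  (3,9):dx=+10,dy=+4->C; (4,5):dx=-7,dy=-11->C; (4,6):dx=-11,dy=-8->C; (4,7):dx=-6,dy=-3->C
  (4,8):dx=-1,dy=-9->C; (4,9):dx=+1,dy=-2->D; (5,6):dx=-4,dy=+3->D; (5,7):dx=+1,dy=+8->C
  (5,8):dx=+6,dy=+2->C; (5,9):dx=+8,dy=+9->C; (6,7):dx=+5,dy=+5->C; (6,8):dx=+10,dy=-1->D
  (6,9):dx=+12,dy=+6->C; (7,8):dx=+5,dy=-6->D; (7,9):dx=+7,dy=+1->C; (8,9):dx=+2,dy=+7->C
Step 2: C = 21, D = 15, total pairs = 36.
Step 3: tau = (C - D)/(n(n-1)/2) = (21 - 15)/36 = 0.166667.
Step 4: Exact two-sided p-value (enumerate n! = 362880 permutations of y under H0): p = 0.612202.
Step 5: alpha = 0.05. fail to reject H0.

tau_b = 0.1667 (C=21, D=15), p = 0.612202, fail to reject H0.


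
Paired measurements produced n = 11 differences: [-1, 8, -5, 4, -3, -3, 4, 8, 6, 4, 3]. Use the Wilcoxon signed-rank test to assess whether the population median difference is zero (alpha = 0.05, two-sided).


Step 1: Drop any zero differences (none here) and take |d_i|.
|d| = [1, 8, 5, 4, 3, 3, 4, 8, 6, 4, 3]
Step 2: Midrank |d_i| (ties get averaged ranks).
ranks: |1|->1, |8|->10.5, |5|->8, |4|->6, |3|->3, |3|->3, |4|->6, |8|->10.5, |6|->9, |4|->6, |3|->3
Step 3: Attach original signs; sum ranks with positive sign and with negative sign.
W+ = 10.5 + 6 + 6 + 10.5 + 9 + 6 + 3 = 51
W- = 1 + 8 + 3 + 3 = 15
(Check: W+ + W- = 66 should equal n(n+1)/2 = 66.)
Step 4: Test statistic W = min(W+, W-) = 15.
Step 5: Ties in |d|, so use the tie-corrected normal approximation.
        E[W] = n(n+1)/4 = 11*12/4 = 33.
        Tie groups: |d|=3 (t=3), |d|=4 (t=3), |d|=8 (t=2); sum(t^3 - t) = 54.
        Var[W] = n(n+1)(2n+1)/24 - sum(t^3-t)/48 = 3036/24 - 54/48 = 125.375.
        z = (W - E[W]) / sqrt(Var[W]) = (15 - 33) / 11.1971 = -1.6076.
        Two-sided p = 2*Phi(z) = 0.107932.
Step 6: alpha = 0.05. fail to reject H0.

W+ = 51, W- = 15, W = min = 15, p = 0.107932, fail to reject H0.


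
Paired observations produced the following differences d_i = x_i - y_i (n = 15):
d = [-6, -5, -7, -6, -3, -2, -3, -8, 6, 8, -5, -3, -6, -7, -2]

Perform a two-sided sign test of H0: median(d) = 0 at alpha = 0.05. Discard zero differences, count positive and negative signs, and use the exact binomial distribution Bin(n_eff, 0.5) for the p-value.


Step 1: Discard zero differences. Original n = 15; n_eff = number of nonzero differences = 15.
Nonzero differences (with sign): -6, -5, -7, -6, -3, -2, -3, -8, +6, +8, -5, -3, -6, -7, -2
Step 2: Count signs: positive = 2, negative = 13.
Step 3: Under H0: P(positive) = 0.5, so the number of positives S ~ Bin(15, 0.5).
Step 4: Two-sided exact p-value = sum of Bin(15,0.5) probabilities at or below the observed probability = 0.007385.
Step 5: alpha = 0.05. reject H0.

n_eff = 15, pos = 2, neg = 13, p = 0.007385, reject H0.


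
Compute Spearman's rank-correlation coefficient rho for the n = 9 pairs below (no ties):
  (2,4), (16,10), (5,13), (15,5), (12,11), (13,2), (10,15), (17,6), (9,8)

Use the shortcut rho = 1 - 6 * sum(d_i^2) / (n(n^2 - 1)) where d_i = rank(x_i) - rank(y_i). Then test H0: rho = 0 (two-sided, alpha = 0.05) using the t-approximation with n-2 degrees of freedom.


Step 1: Rank x and y separately (midranks; no ties here).
rank(x): 2->1, 16->8, 5->2, 15->7, 12->5, 13->6, 10->4, 17->9, 9->3
rank(y): 4->2, 10->6, 13->8, 5->3, 11->7, 2->1, 15->9, 6->4, 8->5
Step 2: d_i = R_x(i) - R_y(i); compute d_i^2.
  (1-2)^2=1, (8-6)^2=4, (2-8)^2=36, (7-3)^2=16, (5-7)^2=4, (6-1)^2=25, (4-9)^2=25, (9-4)^2=25, (3-5)^2=4
sum(d^2) = 140.
Step 3: rho = 1 - 6*140 / (9*(9^2 - 1)) = 1 - 840/720 = -0.166667.
Step 4: Under H0, t = rho * sqrt((n-2)/(1-rho^2)) = -0.4472 ~ t(7).
Step 5: Two-sided p-value from the t-distribution with 7 df = 0.668231.
Step 6: alpha = 0.05. fail to reject H0.

rho = -0.1667, p = 0.668231, fail to reject H0 at alpha = 0.05.


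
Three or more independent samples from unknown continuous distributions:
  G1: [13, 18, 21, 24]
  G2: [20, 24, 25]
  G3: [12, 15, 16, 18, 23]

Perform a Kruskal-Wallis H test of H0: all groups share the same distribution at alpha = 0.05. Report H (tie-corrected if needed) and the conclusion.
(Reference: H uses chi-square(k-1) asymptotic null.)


Step 1: Combine all N = 12 observations and assign midranks.
sorted (value, group, rank): (12,G3,1), (13,G1,2), (15,G3,3), (16,G3,4), (18,G1,5.5), (18,G3,5.5), (20,G2,7), (21,G1,8), (23,G3,9), (24,G1,10.5), (24,G2,10.5), (25,G2,12)
Step 2: Sum ranks within each group.
R_1 = 26 (n_1 = 4)
R_2 = 29.5 (n_2 = 3)
R_3 = 22.5 (n_3 = 5)
Step 3: H = 12/(N(N+1)) * sum(R_i^2/n_i) - 3(N+1)
     = 12/(12*13) * (26^2/4 + 29.5^2/3 + 22.5^2/5) - 3*13
     = 0.076923 * 560.333 - 39
     = 4.102564.
Step 4: Ties present; correction factor C = 1 - 12/(12^3 - 12) = 0.993007. Corrected H = 4.102564 / 0.993007 = 4.131455.
Step 5: Under H0, H ~ chi^2(2); p-value = 0.126726.
Step 6: alpha = 0.05. fail to reject H0.

H = 4.1315, df = 2, p = 0.126726, fail to reject H0.


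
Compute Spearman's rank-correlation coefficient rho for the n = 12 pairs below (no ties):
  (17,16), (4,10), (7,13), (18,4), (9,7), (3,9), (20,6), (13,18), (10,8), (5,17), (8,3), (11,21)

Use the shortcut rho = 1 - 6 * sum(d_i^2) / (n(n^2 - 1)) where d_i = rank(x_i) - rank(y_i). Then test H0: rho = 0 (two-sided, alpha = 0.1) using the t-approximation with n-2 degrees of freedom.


Step 1: Rank x and y separately (midranks; no ties here).
rank(x): 17->10, 4->2, 7->4, 18->11, 9->6, 3->1, 20->12, 13->9, 10->7, 5->3, 8->5, 11->8
rank(y): 16->9, 10->7, 13->8, 4->2, 7->4, 9->6, 6->3, 18->11, 8->5, 17->10, 3->1, 21->12
Step 2: d_i = R_x(i) - R_y(i); compute d_i^2.
  (10-9)^2=1, (2-7)^2=25, (4-8)^2=16, (11-2)^2=81, (6-4)^2=4, (1-6)^2=25, (12-3)^2=81, (9-11)^2=4, (7-5)^2=4, (3-10)^2=49, (5-1)^2=16, (8-12)^2=16
sum(d^2) = 322.
Step 3: rho = 1 - 6*322 / (12*(12^2 - 1)) = 1 - 1932/1716 = -0.125874.
Step 4: Under H0, t = rho * sqrt((n-2)/(1-rho^2)) = -0.4012 ~ t(10).
Step 5: Two-sided p-value from the t-distribution with 10 df = 0.696683.
Step 6: alpha = 0.1. fail to reject H0.

rho = -0.1259, p = 0.696683, fail to reject H0 at alpha = 0.1.


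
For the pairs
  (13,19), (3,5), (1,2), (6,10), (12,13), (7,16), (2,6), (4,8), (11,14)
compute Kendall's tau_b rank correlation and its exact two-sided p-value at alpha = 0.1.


Step 1: Enumerate the 36 unordered pairs (i,j) with i<j and classify each by sign(x_j-x_i) * sign(y_j-y_i).
  (1,2):dx=-10,dy=-14->C; (1,3):dx=-12,dy=-17->C; (1,4):dx=-7,dy=-9->C; (1,5):dx=-1,dy=-6->C
  (1,6):dx=-6,dy=-3->C; (1,7):dx=-11,dy=-13->C; (1,8):dx=-9,dy=-11->C; (1,9):dx=-2,dy=-5->C
  (2,3):dx=-2,dy=-3->C; (2,4):dx=+3,dy=+5->C; (2,5):dx=+9,dy=+8->C; (2,6):dx=+4,dy=+11->C
  (2,7):dx=-1,dy=+1->D; (2,8):dx=+1,dy=+3->C; (2,9):dx=+8,dy=+9->C; (3,4):dx=+5,dy=+8->C
  (3,5):dx=+11,dy=+11->C; (3,6):dx=+6,dy=+14->C; (3,7):dx=+1,dy=+4->C; (3,8):dx=+3,dy=+6->C
  (3,9):dx=+10,dy=+12->C; (4,5):dx=+6,dy=+3->C; (4,6):dx=+1,dy=+6->C; (4,7):dx=-4,dy=-4->C
  (4,8):dx=-2,dy=-2->C; (4,9):dx=+5,dy=+4->C; (5,6):dx=-5,dy=+3->D; (5,7):dx=-10,dy=-7->C
  (5,8):dx=-8,dy=-5->C; (5,9):dx=-1,dy=+1->D; (6,7):dx=-5,dy=-10->C; (6,8):dx=-3,dy=-8->C
  (6,9):dx=+4,dy=-2->D; (7,8):dx=+2,dy=+2->C; (7,9):dx=+9,dy=+8->C; (8,9):dx=+7,dy=+6->C
Step 2: C = 32, D = 4, total pairs = 36.
Step 3: tau = (C - D)/(n(n-1)/2) = (32 - 4)/36 = 0.777778.
Step 4: Exact two-sided p-value (enumerate n! = 362880 permutations of y under H0): p = 0.002425.
Step 5: alpha = 0.1. reject H0.

tau_b = 0.7778 (C=32, D=4), p = 0.002425, reject H0.


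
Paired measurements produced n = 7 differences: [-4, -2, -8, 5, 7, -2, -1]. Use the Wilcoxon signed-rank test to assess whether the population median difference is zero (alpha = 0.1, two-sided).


Step 1: Drop any zero differences (none here) and take |d_i|.
|d| = [4, 2, 8, 5, 7, 2, 1]
Step 2: Midrank |d_i| (ties get averaged ranks).
ranks: |4|->4, |2|->2.5, |8|->7, |5|->5, |7|->6, |2|->2.5, |1|->1
Step 3: Attach original signs; sum ranks with positive sign and with negative sign.
W+ = 5 + 6 = 11
W- = 4 + 2.5 + 7 + 2.5 + 1 = 17
(Check: W+ + W- = 28 should equal n(n+1)/2 = 28.)
Step 4: Test statistic W = min(W+, W-) = 11.
Step 5: Ties in |d|, so use the tie-corrected normal approximation.
        E[W] = n(n+1)/4 = 7*8/4 = 14.
        Tie groups: |d|=2 (t=2); sum(t^3 - t) = 6.
        Var[W] = n(n+1)(2n+1)/24 - sum(t^3-t)/48 = 840/24 - 6/48 = 34.875.
        z = (W - E[W]) / sqrt(Var[W]) = (11 - 14) / 5.9055 = -0.5080.
        Two-sided p = 2*Phi(z) = 0.611453.
Step 6: alpha = 0.1. fail to reject H0.

W+ = 11, W- = 17, W = min = 11, p = 0.611453, fail to reject H0.


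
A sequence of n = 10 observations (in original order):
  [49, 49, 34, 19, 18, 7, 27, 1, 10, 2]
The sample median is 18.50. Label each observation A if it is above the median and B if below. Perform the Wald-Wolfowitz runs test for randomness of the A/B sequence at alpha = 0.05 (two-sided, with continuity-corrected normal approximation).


Step 1: Compute median = 18.50; label A = above, B = below.
Labels in order: AAAABBABBB  (n_A = 5, n_B = 5)
Step 2: Count runs R = 4.
Step 3: Under H0 (random ordering), E[R] = 2*n_A*n_B/(n_A+n_B) + 1 = 2*5*5/10 + 1 = 6.0000.
        Var[R] = 2*n_A*n_B*(2*n_A*n_B - n_A - n_B) / ((n_A+n_B)^2 * (n_A+n_B-1)) = 2000/900 = 2.2222.
        SD[R] = 1.4907.
Step 4: Continuity-corrected z = (R + 0.5 - E[R]) / SD[R] = (4 + 0.5 - 6.0000) / 1.4907 = -1.0062.
Step 5: Two-sided p-value via normal approximation = 2*(1 - Phi(|z|)) = 0.314305.
Step 6: alpha = 0.05. fail to reject H0.

R = 4, z = -1.0062, p = 0.314305, fail to reject H0.


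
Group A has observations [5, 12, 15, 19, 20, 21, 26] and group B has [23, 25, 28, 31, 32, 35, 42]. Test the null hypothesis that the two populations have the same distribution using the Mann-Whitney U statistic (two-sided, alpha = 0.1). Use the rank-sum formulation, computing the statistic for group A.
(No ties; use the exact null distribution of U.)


Step 1: Combine and sort all 14 observations; assign midranks.
sorted (value, group): (5,X), (12,X), (15,X), (19,X), (20,X), (21,X), (23,Y), (25,Y), (26,X), (28,Y), (31,Y), (32,Y), (35,Y), (42,Y)
ranks: 5->1, 12->2, 15->3, 19->4, 20->5, 21->6, 23->7, 25->8, 26->9, 28->10, 31->11, 32->12, 35->13, 42->14
Step 2: Rank sum for X: R1 = 1 + 2 + 3 + 4 + 5 + 6 + 9 = 30.
Step 3: U_X = R1 - n1(n1+1)/2 = 30 - 7*8/2 = 30 - 28 = 2.
       U_Y = n1*n2 - U_X = 49 - 2 = 47.
Step 4: No ties, so the exact null distribution of U (based on enumerating the C(14,7) = 3432 equally likely rank assignments) gives the two-sided p-value.
Step 5: p-value = 0.002331; compare to alpha = 0.1. reject H0.

U_X = 2, p = 0.002331, reject H0 at alpha = 0.1.


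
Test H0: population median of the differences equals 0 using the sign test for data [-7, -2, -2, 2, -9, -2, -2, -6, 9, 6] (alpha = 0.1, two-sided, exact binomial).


Step 1: Discard zero differences. Original n = 10; n_eff = number of nonzero differences = 10.
Nonzero differences (with sign): -7, -2, -2, +2, -9, -2, -2, -6, +9, +6
Step 2: Count signs: positive = 3, negative = 7.
Step 3: Under H0: P(positive) = 0.5, so the number of positives S ~ Bin(10, 0.5).
Step 4: Two-sided exact p-value = sum of Bin(10,0.5) probabilities at or below the observed probability = 0.343750.
Step 5: alpha = 0.1. fail to reject H0.

n_eff = 10, pos = 3, neg = 7, p = 0.343750, fail to reject H0.
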